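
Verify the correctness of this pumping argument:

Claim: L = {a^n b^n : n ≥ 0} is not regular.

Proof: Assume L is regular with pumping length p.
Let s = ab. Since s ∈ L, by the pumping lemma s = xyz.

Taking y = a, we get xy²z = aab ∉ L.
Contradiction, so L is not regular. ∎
The proof is INCORRECT.

Error: The string s = ab may be shorter than p.
The pumping lemma only applies to strings with |s| ≥ p, and p is not under our control.
We must choose s in terms of p, e.g. s = a^p b^p, to ensure |s| ≥ p.
(The proof also fixes one particular y; a valid argument must handle every decomposition with |xy| ≤ p and |y| ≥ 1 — for s = a^p b^p this forces y = a^k, and then xy²z = a^(p+k) b^p ∉ L.)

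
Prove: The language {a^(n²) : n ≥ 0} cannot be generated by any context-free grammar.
Assume for contradiction that L is context-free, and let p ≥ 1 be the pumping length given by the pumping lemma for CFLs.
Choose s = a^(p²). Then s ∈ L and |s| = p² ≥ p.
By the CFL pumping lemma, s = uvxyz for some u, v, x, y, z with |vxy| ≤ p, |vy| ≥ 1, and uv^i xy^i z ∈ L for every i ≥ 0.
All symbols are a's, so only lengths matter: let k = |vy|, with 1 ≤ k ≤ |vxy| ≤ p.

Take i = 2: |uv²xy²z| = p² + k, and p² < p² + k ≤ p² + p < (p + 1)².
So the length lies strictly between consecutive squares and is not a perfect square; uv²xy²z ∉ L.

This contradicts the CFL pumping lemma, which requires uv^i xy^i z ∈ L for all i ≥ 0.
Hence L = {a^(n²) : n ≥ 0} is not context-free. ∎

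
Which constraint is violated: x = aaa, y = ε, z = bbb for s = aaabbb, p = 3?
Violated: |y| > 0

The decomposition x = aaa, y = ε, z = bbb for s = aaabbb with p = 3
violates the constraint: |y| > 0

|y| = 0, but the pumping lemma requires |y| > 0 (y must be non-empty).

Pumping lemma constraints:
1. xyz = s (decomposition is valid)
2. |xy| ≤ p
3. |y| > 0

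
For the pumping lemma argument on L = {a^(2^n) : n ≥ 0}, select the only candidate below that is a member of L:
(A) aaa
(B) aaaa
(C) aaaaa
(B) aaaa

The pumping lemma is applied to a string s that lies in L, so first check membership of each option:
- (A) aaa has length 3, strictly between 2^1 = 2 and 2^2 = 4, so it is not in L ✗
- (B) aaaa has length 4 = 2^2, so it is in L ✓
- (C) aaaaa has length 5, strictly between 2^2 = 4 and 2^3 = 8, so it is not in L ✗

Only (B) aaaa is in L, so it is the only candidate that could play the role of s.
(In a complete proof one picks s in terms of the pumping length p so that |s| ≥ p is guaranteed; a fixed string like aaaa illustrates the shape of such an s.)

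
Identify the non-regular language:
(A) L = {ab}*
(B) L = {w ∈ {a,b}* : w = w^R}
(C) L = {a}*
(B) {w ∈ {a,b}* : w = w^R}

(B) L = {w ∈ {a,b}* : w = w^R} is NOT regular.

The pumping lemma can be used to prove this:
After pumping, the string is no longer symmetric

The other languages are regular because they can be recognized by finite automata.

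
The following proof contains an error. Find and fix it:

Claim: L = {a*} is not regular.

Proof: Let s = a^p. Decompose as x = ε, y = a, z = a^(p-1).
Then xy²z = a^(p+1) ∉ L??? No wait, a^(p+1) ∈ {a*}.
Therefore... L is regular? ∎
Error: The proof attempts to show a*  is not regular, but a* IS regular!

Correction: a* is a regular language (recognized by a simple DFA with one accepting state and self-loop on 'a'). The pumping lemma can only prove non-regularity, not regularity. For regular languages, pumping always works.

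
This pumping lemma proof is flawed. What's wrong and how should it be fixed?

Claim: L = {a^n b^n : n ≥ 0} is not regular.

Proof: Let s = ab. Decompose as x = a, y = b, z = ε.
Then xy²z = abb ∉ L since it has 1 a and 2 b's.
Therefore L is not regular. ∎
Error: The string s = ab might be shorter than the pumping length p.

Correction: Choose s = a^p b^p to ensure |s| ≥ p. Also, the decomposition is wrong: with |xy| ≤ p, y cannot include b's when s starts with p a's.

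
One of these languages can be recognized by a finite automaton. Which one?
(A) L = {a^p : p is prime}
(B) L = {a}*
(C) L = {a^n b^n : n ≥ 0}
(B) {a}*

(B) L = {a}* is regular.

This can be recognized by a finite automaton (DFA/NFA).
Regular expressions like {a}* define regular languages.

The other choices are not regular:
- {a^p : p is prime}: After pumping, the length becomes composite
- {a^n b^n : n ≥ 0}: After pumping, the number of a's and b's become unequal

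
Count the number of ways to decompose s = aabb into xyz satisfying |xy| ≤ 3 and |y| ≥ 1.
6

For s = 'aabb' with pumping length p = 3:

Constraints: |xy| ≤ 3, |y| > 0

Valid decompositions (|xy| ≤ p, |y| ≥ 1):
  • x='', y='a', z='abb'
  • x='a', y='a', z='bb'
  • x='', y='aa', z='bb'
  • x='aa', y='b', z='b'
  • x='a', y='ab', z='b'
  • x='', y='aab', z='b'

Total count: 6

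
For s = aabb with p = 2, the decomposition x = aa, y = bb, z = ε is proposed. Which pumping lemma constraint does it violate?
Violated: |xy| ≤ p

The decomposition x = aa, y = bb, z = ε for s = aabb with p = 2
violates the constraint: |xy| ≤ p

|xy| = |aabb| = 4 > 2 = p. The decomposition puts too many characters in xy.

Pumping lemma constraints:
1. xyz = s (decomposition is valid)
2. |xy| ≤ p
3. |y| > 0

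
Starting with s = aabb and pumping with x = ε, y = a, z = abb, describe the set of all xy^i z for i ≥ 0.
{xy^i z : i ≥ 0} = {a^(i+1) b^2 : i ≥ 0} = {abb, aabb, aaabb, ...}

With x = ε, y = a, z = abb: Starting with aabb and pumping the first 'a' (z = abb keeps the second 'a'), we get strings with i+1 a's followed by 2 b's for i = 0, 1, 2, ...; note bb is not produced because z always contributes one a.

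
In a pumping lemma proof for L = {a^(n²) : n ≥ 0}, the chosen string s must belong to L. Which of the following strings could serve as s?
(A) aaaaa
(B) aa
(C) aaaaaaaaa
(C) aaaaaaaaa

The pumping lemma is applied to a string s that lies in L, so first check membership of each option:
- (A) aaaaa has length 5, strictly between 2² = 4 and 3² = 9, so it is not in L ✗
- (B) aa has length 2, strictly between 1² = 1 and 2² = 4, so it is not in L ✗
- (C) aaaaaaaaa has length 9 = 3², a perfect square, so it is in L ✓

Only (C) aaaaaaaaa is in L, so it is the only candidate that could play the role of s.
(In a complete proof one picks s in terms of the pumping length p so that |s| ≥ p is guaranteed; a fixed string like aaaaaaaaa illustrates the shape of such an s.)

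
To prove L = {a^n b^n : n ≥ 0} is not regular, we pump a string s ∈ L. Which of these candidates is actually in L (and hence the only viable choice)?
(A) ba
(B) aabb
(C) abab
(B) aabb

The pumping lemma is applied to a string s that lies in L, so first check membership of each option:
- (A) ba has an a after a b, so it is not of the form a^n b^n and is not in L ✗
- (B) aabb = a^2 b^2 has equal counts (2 = 2), so it is in L ✓
- (C) abab has an a after a b, so it is not of the form a^n b^n and is not in L ✗

Only (B) aabb is in L, so it is the only candidate that could play the role of s.
(In a complete proof one picks s in terms of the pumping length p so that |s| ≥ p is guaranteed; a fixed string like aabb illustrates the shape of such an s.)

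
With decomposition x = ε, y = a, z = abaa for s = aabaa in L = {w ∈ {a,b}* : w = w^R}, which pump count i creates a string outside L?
i = 2

xy²z = ε · aa · abaa = aaabaa; aaabaa reversed is aabaaa ≠ aaabaa, so it is not a palindrome and is not in L.
(Other choices also work, e.g. i = 0, 3; only i = 1 is guaranteed to stay in L since xy¹z = s.)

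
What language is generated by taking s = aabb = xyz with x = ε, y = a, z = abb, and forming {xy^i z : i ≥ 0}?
{xy^i z : i ≥ 0} = {a^(i+1) b^2 : i ≥ 0} = {abb, aabb, aaabb, ...}

With x = ε, y = a, z = abb: Starting with aabb and pumping the first 'a' (z = abb keeps the second 'a'), we get strings with i+1 a's followed by 2 b's for i = 0, 1, 2, ...; note bb is not produced because z always contributes one a.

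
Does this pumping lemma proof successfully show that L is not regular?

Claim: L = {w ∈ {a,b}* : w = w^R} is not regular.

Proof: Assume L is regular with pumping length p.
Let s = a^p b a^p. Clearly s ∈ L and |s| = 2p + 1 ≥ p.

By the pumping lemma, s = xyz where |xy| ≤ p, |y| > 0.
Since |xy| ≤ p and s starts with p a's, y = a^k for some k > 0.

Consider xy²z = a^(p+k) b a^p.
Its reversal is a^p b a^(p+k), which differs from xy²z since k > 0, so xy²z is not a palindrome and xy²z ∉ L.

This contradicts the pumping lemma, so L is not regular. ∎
The proof is correct.

This proof is valid because:
1. s = a^p b a^p is in L and is chosen in terms of p, so |s| ≥ p holds for every p
2. The decomposition analysis is correct: |xy| ≤ p forces y to lie inside the leading a's
3. The contradiction is valid: a^(p+k) b a^p has more a's before the b than after it, so it is not a palindrome
4. The conclusion follows logically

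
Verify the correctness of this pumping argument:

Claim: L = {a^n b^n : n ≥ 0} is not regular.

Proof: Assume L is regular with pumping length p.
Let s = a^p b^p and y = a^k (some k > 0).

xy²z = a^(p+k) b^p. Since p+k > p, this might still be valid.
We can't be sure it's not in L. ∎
The proof is INCORRECT.

Error: The conclusion is wrong.
xy²z = a^(p+k) b^p is definitely NOT in L because the number of a's (p+k) ≠ number of b's (p).
The proof incorrectly doubts what is actually a valid contradiction.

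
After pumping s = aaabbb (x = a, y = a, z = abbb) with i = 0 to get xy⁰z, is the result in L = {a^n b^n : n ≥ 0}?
No

xy⁰z = a · ε · abbb = aabbb.
aabbb has 2 a's and 3 b's; 2 ≠ 3, so it is not in L.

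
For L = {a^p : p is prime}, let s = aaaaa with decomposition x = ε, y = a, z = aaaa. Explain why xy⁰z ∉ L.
xy⁰z = aaaa ∉ L

Pumping with i = 0 replaces y = a by y⁰ = ε:
- Original: s = xyz = aaaaa; aaaaa has length 5, which is prime, so it is in L
- Pumped: xy⁰z = ε · ε · aaaa = aaaa
- aaaa has length 4 = 2 × 2, which is not prime, so it is not in L

The pumping lemma would require xy⁰z ∈ L, so this decomposition yields a contradiction.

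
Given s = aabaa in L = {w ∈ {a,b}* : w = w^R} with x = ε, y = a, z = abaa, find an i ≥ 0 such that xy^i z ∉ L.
i = 2

xy²z = ε · aa · abaa = aaabaa; aaabaa reversed is aabaaa ≠ aaabaa, so it is not a palindrome and is not in L.
(Other choices also work, e.g. i = 0, 3; only i = 1 is guaranteed to stay in L since xy¹z = s.)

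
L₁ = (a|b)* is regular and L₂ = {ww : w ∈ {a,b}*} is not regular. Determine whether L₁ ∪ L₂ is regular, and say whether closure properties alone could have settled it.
Yes — L₁ ∪ L₂ is regular.

{ww} ⊆ (a|b)*, so L₁ ∪ L₂ = (a|b)*, which is regular.

Note that the bare facts "L₁ regular, L₂ non-regular" do not settle the question by themselves: the closure of regular languages under ∪, ∩, complement and difference applies only when BOTH operands are regular. With a non-regular operand the result can come out regular or non-regular depending on the specific languages, so one has to work out L₁ ∪ L₂ for this particular pair, as above.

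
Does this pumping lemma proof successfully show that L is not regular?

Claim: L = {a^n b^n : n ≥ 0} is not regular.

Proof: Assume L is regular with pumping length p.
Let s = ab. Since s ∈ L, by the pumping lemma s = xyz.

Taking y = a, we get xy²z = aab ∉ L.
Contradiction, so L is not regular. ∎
The proof is INCORRECT.

Error: The string s = ab may be shorter than p.
The pumping lemma only applies to strings with |s| ≥ p, and p is not under our control.
We must choose s in terms of p, e.g. s = a^p b^p, to ensure |s| ≥ p.
(The proof also fixes one particular y; a valid argument must handle every decomposition with |xy| ≤ p and |y| ≥ 1 — for s = a^p b^p this forces y = a^k, and then xy²z = a^(p+k) b^p ∉ L.)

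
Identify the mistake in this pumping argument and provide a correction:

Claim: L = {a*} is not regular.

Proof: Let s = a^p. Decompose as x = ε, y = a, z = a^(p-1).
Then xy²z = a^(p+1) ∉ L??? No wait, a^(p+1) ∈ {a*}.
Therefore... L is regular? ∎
Error: The proof attempts to show a*  is not regular, but a* IS regular!

Correction: a* is a regular language (recognized by a simple DFA with one accepting state and self-loop on 'a'). The pumping lemma can only prove non-regularity, not regularity. For regular languages, pumping always works.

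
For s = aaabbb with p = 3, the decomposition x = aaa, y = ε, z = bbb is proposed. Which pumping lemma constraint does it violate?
Violated: |y| > 0

The decomposition x = aaa, y = ε, z = bbb for s = aaabbb with p = 3
violates the constraint: |y| > 0

|y| = 0, but the pumping lemma requires |y| > 0 (y must be non-empty).

Pumping lemma constraints:
1. xyz = s (decomposition is valid)
2. |xy| ≤ p
3. |y| > 0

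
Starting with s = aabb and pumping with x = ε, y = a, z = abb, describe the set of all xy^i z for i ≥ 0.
{xy^i z : i ≥ 0} = {a^(i+1) b^2 : i ≥ 0} = {abb, aabb, aaabb, ...}

With x = ε, y = a, z = abb: Starting with aabb and pumping the first 'a' (z = abb keeps the second 'a'), we get strings with i+1 a's followed by 2 b's for i = 0, 1, 2, ...; note bb is not produced because z always contributes one a.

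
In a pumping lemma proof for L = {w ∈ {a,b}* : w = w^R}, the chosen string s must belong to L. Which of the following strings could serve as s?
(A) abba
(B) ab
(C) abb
(A) abba

The pumping lemma is applied to a string s that lies in L, so first check membership of each option:
- (A) abba reversed is abba, the same string, so it is a palindrome and is in L ✓
- (B) ab reversed is ba ≠ ab, so it is not a palindrome and is not in L ✗
- (C) abb reversed is bba ≠ abb, so it is not a palindrome and is not in L ✗

Only (A) abba is in L, so it is the only candidate that could play the role of s.
(In a complete proof one picks s in terms of the pumping length p so that |s| ≥ p is guaranteed; a fixed string like abba illustrates the shape of such an s.)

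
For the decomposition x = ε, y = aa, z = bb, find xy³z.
aaaaaabb

Given x = '', y = 'aa', z = 'bb' and i = 3:

xy^3z = x + y·y·...·y (3 times) + z
       = '' + 'aa'^3 + 'bb'
       = '' + 'aaaaaa' + 'bb'
       = 'aaaaaabb'

The pumped string is 'aaaaaabb' with length 8.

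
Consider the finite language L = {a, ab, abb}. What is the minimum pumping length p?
p = 4

For a finite language L, the pumping lemma holds vacuously if p > max|s| for s ∈ L.

The longest string in L = {a, ab, abb} has length 3.
If p = 4, then no string s ∈ L has |s| ≥ p, so the condition is vacuously true.

The minimum pumping length is p = 4.

Why no smaller p works: for any p ≤ 3, the longest string s ∈ L has |s| = 3 ≥ p, so it would
have to be pumpable; but pumping up (i = 2, 3, ...) produces ever longer strings, which cannot all lie in the
finite language L. So the pumping property fails for every p ≤ 3.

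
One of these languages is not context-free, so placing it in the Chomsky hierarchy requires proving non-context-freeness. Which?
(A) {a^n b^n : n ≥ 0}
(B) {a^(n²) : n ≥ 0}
(B) {a^(n²) : n ≥ 0}

(B) {a^(n²) : n ≥ 0} requires the CFL pumping lemma.

- {a^n b^n : n ≥ 0} is context-free (but not regular)
  • Can be shown non-regular with the regular pumping lemma
  • After pumping, the number of a's and b's become unequal

- {a^(n²) : n ≥ 0} is NOT context-free
  • Requires the CFL pumping lemma to prove
  • Gaps between squares grow unboundedly

The CFL pumping lemma is "stronger" in that it can prove non-membership
in the larger class of context-free languages.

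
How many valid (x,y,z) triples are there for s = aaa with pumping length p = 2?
3

For s = 'aaa' with pumping length p = 2:

Constraints: |xy| ≤ 2, |y| > 0

Valid decompositions (|xy| ≤ p, |y| ≥ 1):
  • x='', y='a', z='aa'
  • x='a', y='a', z='a'
  • x='', y='aa', z='a'

Total count: 3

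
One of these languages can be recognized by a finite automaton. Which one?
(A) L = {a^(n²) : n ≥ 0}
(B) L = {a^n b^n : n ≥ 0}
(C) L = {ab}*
(C) {ab}*

(C) L = {ab}* is regular.

This can be recognized by a finite automaton (DFA/NFA).
Regular expressions like {ab}* define regular languages.

The other choices are not regular:
- {a^(n²) : n ≥ 0}: After pumping, length is no longer a perfect square
- {a^n b^n : n ≥ 0}: After pumping, the number of a's and b's become unequal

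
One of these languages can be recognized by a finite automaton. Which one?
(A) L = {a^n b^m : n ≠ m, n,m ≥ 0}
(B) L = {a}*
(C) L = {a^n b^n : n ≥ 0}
(B) {a}*

(B) L = {a}* is regular.

This can be recognized by a finite automaton (DFA/NFA).
Regular expressions like {a}* define regular languages.

The other choices are not regular:
- {a^n b^n : n ≥ 0}: After pumping, the number of a's and b's become unequal
- {a^n b^m : n ≠ m, n,m ≥ 0}: After pumping a's, we can make n = m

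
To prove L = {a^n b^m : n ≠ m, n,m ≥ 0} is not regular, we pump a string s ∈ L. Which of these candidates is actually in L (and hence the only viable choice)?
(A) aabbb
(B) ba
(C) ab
(A) aabbb

The pumping lemma is applied to a string s that lies in L, so first check membership of each option:
- (A) aabbb = a^2 b^3 with 2 ≠ 3, so it is in L ✓
- (B) ba has an a after a b, so it is not of the form a^n b^m and is not in L ✗
- (C) ab = a^1 b^1 has n = m = 1, so it is not in L ✗

Only (A) aabbb is in L, so it is the only candidate that could play the role of s.
(In a complete proof one picks s in terms of the pumping length p so that |s| ≥ p is guaranteed; a fixed string like aabbb illustrates the shape of such an s.)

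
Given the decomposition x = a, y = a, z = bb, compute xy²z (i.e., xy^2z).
aaabb

Given x = 'a', y = 'a', z = 'bb' and i = 2:

xy^2z = x + y·y·...·y (2 times) + z
       = 'a' + 'a'^2 + 'bb'
       = 'a' + 'aa' + 'bb'
       = 'aaabb'

The pumped string is 'aaabb' with length 5.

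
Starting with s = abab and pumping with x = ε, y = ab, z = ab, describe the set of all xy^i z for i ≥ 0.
{xy^i z : i ≥ 0} = {(ab)^(i+1) : i ≥ 0} = {ab, abab, ababab, ...}

With x = ε, y = ab, z = ab: Pumping 'ab' gives strings of alternating a's and b's.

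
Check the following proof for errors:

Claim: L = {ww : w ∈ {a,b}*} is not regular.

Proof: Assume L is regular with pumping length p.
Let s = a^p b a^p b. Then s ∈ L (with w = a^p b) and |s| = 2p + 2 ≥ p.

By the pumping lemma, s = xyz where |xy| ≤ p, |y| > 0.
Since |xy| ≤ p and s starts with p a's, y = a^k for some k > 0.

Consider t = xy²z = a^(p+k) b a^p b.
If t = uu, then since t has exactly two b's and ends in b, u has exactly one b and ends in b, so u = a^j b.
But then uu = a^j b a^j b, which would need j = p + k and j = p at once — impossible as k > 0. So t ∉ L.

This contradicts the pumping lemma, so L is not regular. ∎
The proof is correct.

This proof is valid because:
1. s = a^p b a^p b is in L and is chosen in terms of p, so |s| ≥ p holds for every p
2. The decomposition analysis is correct: |xy| ≤ p forces y to lie inside the leading a's
3. The contradiction is valid: the argument shows a^(p+k) b a^p b cannot be split into two equal halves
4. The conclusion follows logically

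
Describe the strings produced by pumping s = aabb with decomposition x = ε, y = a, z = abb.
{xy^i z : i ≥ 0} = {a^(i+1) b^2 : i ≥ 0} = {abb, aabb, aaabb, ...}

With x = ε, y = a, z = abb: Starting with aabb and pumping the first 'a' (z = abb keeps the second 'a'), we get strings with i+1 a's followed by 2 b's for i = 0, 1, 2, ...; note bb is not produced because z always contributes one a.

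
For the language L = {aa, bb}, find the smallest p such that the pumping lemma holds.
p = 3

For a finite language L, the pumping lemma holds vacuously if p > max|s| for s ∈ L.

The longest string in L = {aa, bb} has length 2.
If p = 3, then no string s ∈ L has |s| ≥ p, so the condition is vacuously true.

The minimum pumping length is p = 3.

Why no smaller p works: for any p ≤ 2, the longest string s ∈ L has |s| = 2 ≥ p, so it would
have to be pumpable; but pumping up (i = 2, 3, ...) produces ever longer strings, which cannot all lie in the
finite language L. So the pumping property fails for every p ≤ 2.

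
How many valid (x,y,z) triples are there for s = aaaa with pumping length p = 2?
3

For s = 'aaaa' with pumping length p = 2:

Constraints: |xy| ≤ 2, |y| > 0

Valid decompositions (|xy| ≤ p, |y| ≥ 1):
  • x='', y='a', z='aaa'
  • x='a', y='a', z='aa'
  • x='', y='aa', z='aa'

Total count: 3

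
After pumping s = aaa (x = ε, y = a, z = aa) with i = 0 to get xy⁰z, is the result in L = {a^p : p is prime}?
Yes

xy⁰z = ε · ε · aa = aa.
aa has length 2, which is prime, so it is in L.
(A single pumped string landing in L is not a contradiction by itself; a non-regularity proof needs some i for which xy^i z ∉ L, for every admissible decomposition.)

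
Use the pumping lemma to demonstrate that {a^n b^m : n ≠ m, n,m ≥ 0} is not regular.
Assume for contradiction that L is regular, and let p ≥ 1 be the pumping length given by the pumping lemma.
Choose s = a^p b^(p + p!). Then s ∈ L because p ≠ p + p! (as p! ≥ 1), and |s| ≥ p.
By the pumping lemma, s = xyz for some x, y, z with |xy| ≤ p, |y| ≥ 1, and xy^i z ∈ L for every i ≥ 0.
Since |xy| ≤ p and the first p symbols of s are all a's, y = a^k for some k with 1 ≤ k ≤ p.
For every i ≥ 0, xy^i z = a^(p + (i − 1)k) b^(p + p!).

Because 1 ≤ k ≤ p, k divides p!. Let t = p!/k (a positive integer) and take i = t + 1.
Then the number of a's is p + tk = p + p!, which equals the number of b's.
So xy^(t+1) z = a^(p + p!) b^(p + p!) has equally many a's and b's and is NOT in L.

This contradicts the pumping lemma, which requires xy^i z ∈ L for all i ≥ 0.
Hence L = {a^n b^m : n ≠ m, n,m ≥ 0} is not regular. ∎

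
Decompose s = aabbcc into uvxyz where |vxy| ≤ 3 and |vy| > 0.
u='aa', v='b', x='b', y='c', z='c'

For s = aabbcc with pumping length p = 3:

One valid decomposition:
- u = 'aa'
- v = 'b'
- x = 'b'
- y = 'c'
- z = 'c'

Verification:
- uvxyz = 'aa' + 'b' + 'b' + 'c' + 'c' = aabbcc ✓
- |vxy| = |'bbc'| = 3 ≤ 3 ✓
- |vy| = |'bc'| = 2 > 0 ✓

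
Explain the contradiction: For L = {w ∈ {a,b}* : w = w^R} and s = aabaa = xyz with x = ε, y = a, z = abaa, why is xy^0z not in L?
xy⁰z = abaa ∉ L

Pumping with i = 0 replaces y = a by y⁰ = ε:
- Original: s = xyz = aabaa; aabaa reversed is aabaa, the same string, so it is a palindrome and is in L
- Pumped: xy⁰z = ε · ε · abaa = abaa
- abaa reversed is aaba ≠ abaa, so it is not a palindrome and is not in L

The pumping lemma would require xy⁰z ∈ L, so this decomposition yields a contradiction.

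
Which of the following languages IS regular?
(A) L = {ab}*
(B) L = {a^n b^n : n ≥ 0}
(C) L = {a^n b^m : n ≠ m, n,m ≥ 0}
(A) {ab}*

(A) L = {ab}* is regular.

This can be recognized by a finite automaton (DFA/NFA).
Regular expressions like {ab}* define regular languages.

The other choices are not regular:
- {a^n b^n : n ≥ 0}: After pumping, the number of a's and b's become unequal
- {a^n b^m : n ≠ m, n,m ≥ 0}: After pumping a's, we can make n = m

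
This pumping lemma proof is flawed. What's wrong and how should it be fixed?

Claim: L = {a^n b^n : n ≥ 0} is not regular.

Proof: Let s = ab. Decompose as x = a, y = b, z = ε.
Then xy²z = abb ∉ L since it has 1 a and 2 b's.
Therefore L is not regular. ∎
Error: The string s = ab might be shorter than the pumping length p.

Correction: Choose s = a^p b^p to ensure |s| ≥ p. Also, the decomposition is wrong: with |xy| ≤ p, y cannot include b's when s starts with p a's.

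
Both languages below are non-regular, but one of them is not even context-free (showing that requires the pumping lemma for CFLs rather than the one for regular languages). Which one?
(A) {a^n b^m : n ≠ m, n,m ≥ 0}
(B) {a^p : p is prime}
(B) {a^p : p is prime}

(B) {a^p : p is prime} requires the CFL pumping lemma.

- {a^n b^m : n ≠ m, n,m ≥ 0} is context-free (but not regular)
  • Can be shown non-regular with the regular pumping lemma
  • After pumping a's, we can make n = m

- {a^p : p is prime} is NOT context-free
  • Requires the CFL pumping lemma to prove
  • The CFL pumping lemma also fails because prime gaps are unbounded

The CFL pumping lemma is "stronger" in that it can prove non-membership
in the larger class of context-free languages.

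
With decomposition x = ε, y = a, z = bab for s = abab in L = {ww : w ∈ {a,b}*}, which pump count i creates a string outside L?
i = 0

xy⁰z = ε · ε · bab = bab; bab has odd length 3, so it cannot be written as ww and is not in L.
(Other choices also work, e.g. i = 2, 3; only i = 1 is guaranteed to stay in L since xy¹z = s.)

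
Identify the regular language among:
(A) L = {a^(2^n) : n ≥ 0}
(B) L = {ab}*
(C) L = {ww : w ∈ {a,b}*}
(B) {ab}*

(B) L = {ab}* is regular.

This can be recognized by a finite automaton (DFA/NFA).
Regular expressions like {ab}* define regular languages.

The other choices are not regular:
- {a^(2^n) : n ≥ 0}: After pumping, length is no longer a power of 2
- {ww : w ∈ {a,b}*}: After pumping, the two halves no longer match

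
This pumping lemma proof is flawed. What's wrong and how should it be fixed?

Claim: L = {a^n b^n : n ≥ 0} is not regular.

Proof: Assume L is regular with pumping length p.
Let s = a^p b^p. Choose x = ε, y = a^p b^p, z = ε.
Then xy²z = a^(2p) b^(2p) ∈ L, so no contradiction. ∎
Error: The decomposition violates |xy| ≤ p. With y = a^p b^p, |xy| = |y| = 2p > p. (The proof also miscomputes xy²z, which would be a^p b^p a^p b^p rather than a^(2p) b^(2p), and it wrongly treats one harmless decomposition as settling the matter — the prover does not get to choose the decomposition.)

Correction: The pumping lemma requires |xy| ≤ p, and the argument must handle every decomposition satisfying |xy| ≤ p, |y| ≥ 1. Since s starts with p a's, any such y consists only of a's, say y = a^k with k ≥ 1. Then xy²z = a^(p+k) b^p has unequal numbers of a's and b's, so xy²z ∉ L — the required contradiction.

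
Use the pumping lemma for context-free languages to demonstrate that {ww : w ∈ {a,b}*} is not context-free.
Assume for contradiction that L is context-free, and let p ≥ 1 be the pumping length given by the pumping lemma for CFLs.
Choose s = a^p b^p a^p b^p. Then s ∈ L (take w = a^p b^p) and |s| = 4p ≥ p.
By the CFL pumping lemma, s = uvxyz for some u, v, x, y, z with |vxy| ≤ p, |vy| ≥ 1, and uv^i xy^i z ∈ L for every i ≥ 0.

Write s as four blocks A₁ B₁ A₂ B₂ with A₁ = A₂ = a^p and B₁ = B₂ = b^p. Since |vxy| ≤ p, the window vxy lies inside at most two adjacent blocks. Take i = 0 and let t = uxz, so |t| = 4p − |vy| with 1 ≤ |vy| ≤ p. If |t| is odd, t ∉ L immediately, so assume |vy| is even (hence |vy| ≥ 2) and |t|/2 = 2p − |vy|/2, which satisfies p ≤ |t|/2 ≤ 2p − 1.

Case 1 (vxy inside A₁B₁): t = a^(p−j) b^(p−l) a^p b^p with j + l = |vy|. The second half of t has length < 2p, so it is a suffix of the trailing a^p b^p and ends in b; the first half is a^(p−j) b^(p−l) a^((j+l)/2), which ends in a because (j+l)/2 ≥ 1. The halves differ, so t ∉ L.

Case 2 (vxy inside B₁A₂, straddling the middle): t = a^p b^(p−j) a^(p−l) b^p with j + l = |vy|. If t = ww, then w is a prefix of t of length ≥ p, so w begins with a^p; and w is a suffix of t of length ≥ p, so w ends with b^p. That forces |w| ≥ 2p, contradicting |w| = |t|/2 ≤ 2p − 1. So t ∉ L.

Case 3 (vxy inside A₂B₂): t = a^p b^p a^(p−j) b^(p−l) with j + l = |vy|. The first half of t is a prefix of a^p b^p, so it begins with a; the second half is b^((j+l)/2) a^(p−j) b^(p−l), which begins with b. The halves differ, so t ∉ L.

In every case uv⁰xy⁰z = uxz ∉ L.

This contradicts the CFL pumping lemma, which requires uv^i xy^i z ∈ L for all i ≥ 0.
Hence L = {ww : w ∈ {a,b}*} is not context-free. ∎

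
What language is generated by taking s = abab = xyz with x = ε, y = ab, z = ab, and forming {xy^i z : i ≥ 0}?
{xy^i z : i ≥ 0} = {(ab)^(i+1) : i ≥ 0} = {ab, abab, ababab, ...}

With x = ε, y = ab, z = ab: Pumping 'ab' gives strings of alternating a's and b's.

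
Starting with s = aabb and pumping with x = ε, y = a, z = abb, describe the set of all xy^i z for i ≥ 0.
{xy^i z : i ≥ 0} = {a^(i+1) b^2 : i ≥ 0} = {abb, aabb, aaabb, ...}

With x = ε, y = a, z = abb: Starting with aabb and pumping the first 'a' (z = abb keeps the second 'a'), we get strings with i+1 a's followed by 2 b's for i = 0, 1, 2, ...; note bb is not produced because z always contributes one a.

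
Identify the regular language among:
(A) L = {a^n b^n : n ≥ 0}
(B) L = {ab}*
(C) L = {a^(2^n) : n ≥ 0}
(B) {ab}*

(B) L = {ab}* is regular.

This can be recognized by a finite automaton (DFA/NFA).
Regular expressions like {ab}* define regular languages.

The other choices are not regular:
- {a^(2^n) : n ≥ 0}: After pumping, length is no longer a power of 2
- {a^n b^n : n ≥ 0}: After pumping, the number of a's and b's become unequal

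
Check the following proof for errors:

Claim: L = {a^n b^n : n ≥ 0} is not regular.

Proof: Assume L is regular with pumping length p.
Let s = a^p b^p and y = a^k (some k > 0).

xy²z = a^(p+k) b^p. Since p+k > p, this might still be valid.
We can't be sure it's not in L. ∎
The proof is INCORRECT.

Error: The conclusion is wrong.
xy²z = a^(p+k) b^p is definitely NOT in L because the number of a's (p+k) ≠ number of b's (p).
The proof incorrectly doubts what is actually a valid contradiction.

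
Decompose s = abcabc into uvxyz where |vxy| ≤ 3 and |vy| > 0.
u='ab', v='c', x='a', y='b', z='c'

For s = abcabc with pumping length p = 3:

One valid decomposition:
- u = 'ab'
- v = 'c'
- x = 'a'
- y = 'b'
- z = 'c'

Verification:
- uvxyz = 'ab' + 'c' + 'a' + 'b' + 'c' = abcabc ✓
- |vxy| = |'cab'| = 3 ≤ 3 ✓
- |vy| = |'cb'| = 2 > 0 ✓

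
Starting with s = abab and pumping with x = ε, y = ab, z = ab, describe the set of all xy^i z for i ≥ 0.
{xy^i z : i ≥ 0} = {(ab)^(i+1) : i ≥ 0} = {ab, abab, ababab, ...}

With x = ε, y = ab, z = ab: Pumping 'ab' gives strings of alternating a's and b's.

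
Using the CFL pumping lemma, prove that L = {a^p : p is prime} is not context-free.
Assume for contradiction that L is context-free, and let p ≥ 1 be the pumping length given by the pumping lemma for CFLs.
Choose a prime q with q ≥ p and let s = a^q. Then s ∈ L and |s| = q ≥ p.
By the CFL pumping lemma, s = uvxyz for some u, v, x, y, z with |vxy| ≤ p, |vy| ≥ 1, and uv^i xy^i z ∈ L for every i ≥ 0.
All symbols are a's, so only lengths matter: let k = |vy|, with 1 ≤ k ≤ p. Then |uv^i xy^i z| = q + (i − 1)k.

Take i = q + 1: the length is q + qk = q(k + 1).
Both factors satisfy q ≥ 2 and k + 1 ≥ 2, so q(k + 1) is composite and uv^(q+1) xy^(q+1) z ∉ L.

This contradicts the CFL pumping lemma, which requires uv^i xy^i z ∈ L for all i ≥ 0.
Hence L = {a^p : p is prime} is not context-free. ∎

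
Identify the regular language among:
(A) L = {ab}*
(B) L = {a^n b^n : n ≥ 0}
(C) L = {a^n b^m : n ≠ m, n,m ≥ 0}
(A) {ab}*

(A) L = {ab}* is regular.

This can be recognized by a finite automaton (DFA/NFA).
Regular expressions like {ab}* define regular languages.

The other choices are not regular:
- {a^n b^m : n ≠ m, n,m ≥ 0}: After pumping a's, we can make n = m
- {a^n b^n : n ≥ 0}: After pumping, the number of a's and b's become unequal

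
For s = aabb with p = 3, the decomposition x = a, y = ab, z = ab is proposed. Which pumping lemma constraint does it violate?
Violated: xyz = s

The decomposition x = a, y = ab, z = ab for s = aabb with p = 3
violates the constraint: xyz = s

xyz = 'a' + 'ab' + 'ab' = 'aabab' ≠ 'aabb' = s. The decomposition doesn't reconstruct s.

Pumping lemma constraints:
1. xyz = s (decomposition is valid)
2. |xy| ≤ p
3. |y| > 0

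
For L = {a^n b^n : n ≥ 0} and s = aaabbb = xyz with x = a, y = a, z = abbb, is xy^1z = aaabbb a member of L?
Yes

xy¹z = a · a · abbb = aaabbb.
aaabbb = a^3 b^3 has equal counts (3 = 3), so it is in L.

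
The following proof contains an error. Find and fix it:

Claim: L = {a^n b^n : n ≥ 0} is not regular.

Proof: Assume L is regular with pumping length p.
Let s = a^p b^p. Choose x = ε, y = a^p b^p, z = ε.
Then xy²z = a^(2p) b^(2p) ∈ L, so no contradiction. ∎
Error: The decomposition violates |xy| ≤ p. With y = a^p b^p, |xy| = |y| = 2p > p. (The proof also miscomputes xy²z, which would be a^p b^p a^p b^p rather than a^(2p) b^(2p), and it wrongly treats one harmless decomposition as settling the matter — the prover does not get to choose the decomposition.)

Correction: The pumping lemma requires |xy| ≤ p, and the argument must handle every decomposition satisfying |xy| ≤ p, |y| ≥ 1. Since s starts with p a's, any such y consists only of a's, say y = a^k with k ≥ 1. Then xy²z = a^(p+k) b^p has unequal numbers of a's and b's, so xy²z ∉ L — the required contradiction.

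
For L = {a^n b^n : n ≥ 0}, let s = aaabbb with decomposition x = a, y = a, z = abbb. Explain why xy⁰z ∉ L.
xy⁰z = aabbb ∉ L

Pumping with i = 0 replaces y = a by y⁰ = ε:
- Original: s = xyz = aaabbb; aaabbb = a^3 b^3 has equal counts (3 = 3), so it is in L
- Pumped: xy⁰z = a · ε · abbb = aabbb
- aabbb has 2 a's and 3 b's; 2 ≠ 3, so it is not in L

The pumping lemma would require xy⁰z ∈ L, so this decomposition yields a contradiction.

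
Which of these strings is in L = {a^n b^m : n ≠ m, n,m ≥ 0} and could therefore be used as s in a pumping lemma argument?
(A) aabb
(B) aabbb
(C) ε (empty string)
(B) aabbb

The pumping lemma is applied to a string s that lies in L, so first check membership of each option:
- (A) aabb = a^2 b^2 has n = m = 2, so it is not in L ✗
- (B) aabbb = a^2 b^3 with 2 ≠ 3, so it is in L ✓
- (C) ε = a^0 b^0 has n = m = 0, so it is not in L ✗

Only (B) aabbb is in L, so it is the only candidate that could play the role of s.
(In a complete proof one picks s in terms of the pumping length p so that |s| ≥ p is guaranteed; a fixed string like aabbb illustrates the shape of such an s.)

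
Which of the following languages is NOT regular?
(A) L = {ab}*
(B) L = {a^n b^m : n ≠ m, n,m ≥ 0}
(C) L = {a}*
(B) {a^n b^m : n ≠ m, n,m ≥ 0}

(B) L = {a^n b^m : n ≠ m, n,m ≥ 0} is NOT regular.

The pumping lemma can be used to prove this:
After pumping a's, we can make n = m

The other languages are regular because they can be recognized by finite automata.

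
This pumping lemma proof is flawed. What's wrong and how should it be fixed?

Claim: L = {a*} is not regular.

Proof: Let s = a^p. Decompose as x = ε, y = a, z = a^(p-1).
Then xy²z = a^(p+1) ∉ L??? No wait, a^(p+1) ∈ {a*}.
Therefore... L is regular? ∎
Error: The proof attempts to show a*  is not regular, but a* IS regular!

Correction: a* is a regular language (recognized by a simple DFA with one accepting state and self-loop on 'a'). The pumping lemma can only prove non-regularity, not regularity. For regular languages, pumping always works.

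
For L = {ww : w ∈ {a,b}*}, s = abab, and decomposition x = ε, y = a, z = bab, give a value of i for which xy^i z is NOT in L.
i = 0

xy⁰z = ε · ε · bab = bab; bab has odd length 3, so it cannot be written as ww and is not in L.
(Other choices also work, e.g. i = 2, 3; only i = 1 is guaranteed to stay in L since xy¹z = s.)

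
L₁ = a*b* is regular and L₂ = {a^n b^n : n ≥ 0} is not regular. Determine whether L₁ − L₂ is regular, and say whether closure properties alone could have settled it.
No — L₁ − L₂ is not regular.

a*b* − {a^n b^n} = {a^n b^m : n ≠ m}. If this were regular, then its complement intersected with a*b*, namely {a^n b^n : n ≥ 0}, would be regular too (closure under complement and intersection) — contradiction. So L₁ − L₂ is not regular.

Note that the bare facts "L₁ regular, L₂ non-regular" do not settle the question by themselves: the closure of regular languages under ∪, ∩, complement and difference applies only when BOTH operands are regular. With a non-regular operand the result can come out regular or non-regular depending on the specific languages, so one has to work out L₁ − L₂ for this particular pair, as above.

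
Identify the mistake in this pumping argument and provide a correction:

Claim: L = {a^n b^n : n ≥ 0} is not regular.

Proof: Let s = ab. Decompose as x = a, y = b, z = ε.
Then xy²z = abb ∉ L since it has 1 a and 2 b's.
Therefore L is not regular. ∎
Error: The string s = ab might be shorter than the pumping length p.

Correction: Choose s = a^p b^p to ensure |s| ≥ p. Also, the decomposition is wrong: with |xy| ≤ p, y cannot include b's when s starts with p a's.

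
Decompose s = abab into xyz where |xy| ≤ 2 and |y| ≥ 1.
x = 'a', y = 'b', z = 'ab'

For s = abab and p = 2, one valid decomposition is:
- x = 'a' (length 1)
- y = 'b' (length 1)
- z = 'ab' (length 2)

Verification:
- xyz = 'a' + 'b' + 'ab' = abab ✓
- |xy| = 2 ≤ 2 ✓
- |y| = 1 > 0 ✓

All pumping lemma constraints are satisfied.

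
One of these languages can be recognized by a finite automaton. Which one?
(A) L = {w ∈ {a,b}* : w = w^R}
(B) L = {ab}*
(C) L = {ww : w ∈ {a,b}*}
(B) {ab}*

(B) L = {ab}* is regular.

This can be recognized by a finite automaton (DFA/NFA).
Regular expressions like {ab}* define regular languages.

The other choices are not regular:
- {w ∈ {a,b}* : w = w^R}: After pumping, the string is no longer symmetric
- {ww : w ∈ {a,b}*}: After pumping, the two halves no longer match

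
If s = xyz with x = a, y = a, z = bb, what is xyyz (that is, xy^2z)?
aaabb

Given x = 'a', y = 'a', z = 'bb' and i = 2:

xy^2z = x + y·y·...·y (2 times) + z
       = 'a' + 'a'^2 + 'bb'
       = 'a' + 'aa' + 'bb'
       = 'aaabb'

The pumped string is 'aaabb' with length 5.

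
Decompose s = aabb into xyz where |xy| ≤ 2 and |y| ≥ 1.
x = '', y = 'aa', z = 'bb'

For s = aabb and p = 2, one valid decomposition is:
- x = '' (length 0)
- y = 'aa' (length 2)
- z = 'bb' (length 2)

Verification:
- xyz = '' + 'aa' + 'bb' = aabb ✓
- |xy| = 2 ≤ 2 ✓
- |y| = 2 > 0 ✓

All pumping lemma constraints are satisfied.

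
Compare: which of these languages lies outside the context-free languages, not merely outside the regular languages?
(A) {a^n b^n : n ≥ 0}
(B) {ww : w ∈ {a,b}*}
(B) {ww : w ∈ {a,b}*}

(B) {ww : w ∈ {a,b}*} requires the CFL pumping lemma.

- {a^n b^n : n ≥ 0} is context-free (but not regular)
  • Can be shown non-regular with the regular pumping lemma
  • After pumping, the number of a's and b's become unequal

- {ww : w ∈ {a,b}*} is NOT context-free
  • Requires the CFL pumping lemma to prove
  • Cannot verify equality of two arbitrary substrings

The CFL pumping lemma is "stronger" in that it can prove non-membership
in the larger class of context-free languages.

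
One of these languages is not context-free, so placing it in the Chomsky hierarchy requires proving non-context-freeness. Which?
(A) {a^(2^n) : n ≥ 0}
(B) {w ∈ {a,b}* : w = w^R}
(A) {a^(2^n) : n ≥ 0}

(A) {a^(2^n) : n ≥ 0} requires the CFL pumping lemma.

- {w ∈ {a,b}* : w = w^R} is context-free (but not regular)
  • Can be shown non-regular with the regular pumping lemma
  • After pumping, the string is no longer symmetric

- {a^(2^n) : n ≥ 0} is NOT context-free
  • Requires the CFL pumping lemma to prove
  • Gaps between powers of 2 grow exponentially

The CFL pumping lemma is "stronger" in that it can prove non-membership
in the larger class of context-free languages.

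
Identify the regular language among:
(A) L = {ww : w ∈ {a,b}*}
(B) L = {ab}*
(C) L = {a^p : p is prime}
(B) {ab}*

(B) L = {ab}* is regular.

This can be recognized by a finite automaton (DFA/NFA).
Regular expressions like {ab}* define regular languages.

The other choices are not regular:
- {ww : w ∈ {a,b}*}: After pumping, the two halves no longer match
- {a^p : p is prime}: After pumping, the length becomes composite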